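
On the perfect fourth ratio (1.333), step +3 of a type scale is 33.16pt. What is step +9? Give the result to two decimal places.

186.04pt

Moving from step +3 to step +9 is 6 steps up, so multiply by r⁶.
33.16 × 1.333⁶ = 33.16 × 5.61023 ≈ 186.035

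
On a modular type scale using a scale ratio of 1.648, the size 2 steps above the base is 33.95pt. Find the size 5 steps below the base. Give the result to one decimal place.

33.95 ÷ 1.648⁷ = 33.95 ÷ 33.01418 ≈ 1.028

1.0pt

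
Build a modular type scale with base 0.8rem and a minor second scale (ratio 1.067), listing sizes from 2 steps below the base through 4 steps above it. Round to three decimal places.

Step -2: 0.8 ÷ 1.067² = 0.703
Step -1: 0.8 ÷ 1.067 = 0.750
Step 0: 0.8rem
Step 1: 0.8 × 1.067 = 0.854
Step 2: 0.8 × 1.067² = 0.911
Step 3: 0.8 × 1.067³ = 0.972
Step 4: 0.8 × 1.067⁴ = 1.037

0.703rem, 0.750rem, 0.800rem, 0.854rem, 0.911rem, 0.972rem, 1.037rem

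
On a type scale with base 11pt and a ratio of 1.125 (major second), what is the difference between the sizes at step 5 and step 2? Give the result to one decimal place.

Step 2: 11.0 × 1.125² = 13.922pt
Step 5: 11.0 × 1.125⁵ = 19.822pt
Difference: 19.822 − 13.922 = 5.900pt

5.9pt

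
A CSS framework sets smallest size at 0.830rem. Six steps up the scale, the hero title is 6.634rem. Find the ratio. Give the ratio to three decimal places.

The ratio satisfies 0.830 × r⁶ = 6.634, so r = (6.634 / 0.830)^(1/6).
r = 7.9928^(1/6) ≈ 1.4140

1.414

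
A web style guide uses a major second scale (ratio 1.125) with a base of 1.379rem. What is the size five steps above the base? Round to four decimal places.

2.4850rem

1.379 × 1.125⁵ = 1.379 × 1.80203 ≈ 2.4850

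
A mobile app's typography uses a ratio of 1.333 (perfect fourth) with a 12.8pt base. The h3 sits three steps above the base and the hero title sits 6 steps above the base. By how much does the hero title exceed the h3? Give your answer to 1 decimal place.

Step 3: 12.8 × 1.333³ = 30.318pt
Step 6: 12.8 × 1.333⁶ = 71.811pt
Difference: 71.811 − 30.318 = 41.493pt

41.5pt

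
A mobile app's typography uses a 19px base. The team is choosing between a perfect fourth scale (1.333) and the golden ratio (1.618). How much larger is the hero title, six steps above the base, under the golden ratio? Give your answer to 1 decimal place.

Perfect fourth: 19.0 × 1.333⁶ = 106.594px
Golden ratio: 19.0 × 1.618⁶ = 340.898px
Difference: 340.898 − 106.594 = 234.304px

234.3px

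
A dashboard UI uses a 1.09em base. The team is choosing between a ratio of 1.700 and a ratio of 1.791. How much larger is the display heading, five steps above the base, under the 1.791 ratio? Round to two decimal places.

4.61em

At 1.700: 1.09 × 1.700⁵ = 15.4764em
At 1.791: 1.09 × 1.791⁵ = 20.0865em
Difference: 20.0865 − 15.4764 = 4.6101em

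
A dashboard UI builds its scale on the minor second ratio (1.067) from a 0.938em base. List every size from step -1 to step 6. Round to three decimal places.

Step -1: 0.938 ÷ 1.067 = 0.879
Step 0: 0.938em
Step 1: 0.938 × 1.067 = 1.001
Step 2: 0.938 × 1.067² = 1.068
Step 3: 0.938 × 1.067³ = 1.139
Step 4: 0.938 × 1.067⁴ = 1.216
Step 5: 0.938 × 1.067⁵ = 1.297
Step 6: 0.938 × 1.067⁶ = 1.384

0.879em, 0.938em, 1.001em, 1.068em, 1.139em, 1.216em, 1.297em, 1.384em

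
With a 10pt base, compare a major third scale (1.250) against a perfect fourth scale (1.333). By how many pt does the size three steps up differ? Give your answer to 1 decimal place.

4.2pt

Major third: 10.0 × 1.250³ = 19.531pt
Perfect fourth: 10.0 × 1.333³ = 23.686pt
Difference: 23.686 − 19.531 = 4.155pt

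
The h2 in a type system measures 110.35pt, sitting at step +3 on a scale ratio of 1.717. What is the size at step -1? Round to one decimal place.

110.35 ÷ 1.717⁴ = 110.35 ÷ 8.69123 ≈ 12.697

12.7pt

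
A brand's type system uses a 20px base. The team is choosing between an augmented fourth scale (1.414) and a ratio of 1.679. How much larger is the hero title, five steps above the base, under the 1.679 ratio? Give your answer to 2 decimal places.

153.81px

Augmented fourth: 20.0 × 1.414⁵ = 113.0517px
At 1.679: 20.0 × 1.679⁵ = 266.8600px
Difference: 266.8600 − 113.0517 = 153.8083px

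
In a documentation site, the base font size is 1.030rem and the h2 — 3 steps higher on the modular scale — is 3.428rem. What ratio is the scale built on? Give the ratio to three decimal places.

1.493

r³ = 3.428 / 1.030, so r = (3.428/1.030)^(1/3).
r = 3.3282^(1/3) ≈ 1.4930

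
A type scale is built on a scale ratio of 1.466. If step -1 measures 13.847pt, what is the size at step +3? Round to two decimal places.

63.96pt

13.847 × 1.466⁴ = 13.847 × 4.61887 ≈ 63.958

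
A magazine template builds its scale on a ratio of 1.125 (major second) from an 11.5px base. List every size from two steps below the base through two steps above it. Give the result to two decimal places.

Step -2: 11.5 ÷ 1.125² = 9.09
Step -1: 11.5 ÷ 1.125 = 10.22
Step 0: 11.5px
Step 1: 11.5 × 1.125 = 12.94
Step 2: 11.5 × 1.125² = 14.55

9.09px, 10.22px, 11.50px, 12.94px, 14.55px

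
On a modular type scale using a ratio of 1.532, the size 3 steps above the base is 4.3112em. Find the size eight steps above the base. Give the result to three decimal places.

36.382em

4.3112 × 1.532⁵ = 4.3112 × 8.43906 ≈ 36.382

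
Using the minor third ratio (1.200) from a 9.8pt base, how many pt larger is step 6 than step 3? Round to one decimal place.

12.3pt

Step 3: 9.8 × 1.200³ = 16.934pt
Step 6: 9.8 × 1.200⁶ = 29.263pt
Difference: 29.263 − 16.934 = 12.329pt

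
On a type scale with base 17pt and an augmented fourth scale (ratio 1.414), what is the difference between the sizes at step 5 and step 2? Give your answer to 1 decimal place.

62.1pt

Step 2: 17.0 × 1.414² = 33.990pt
Step 5: 17.0 × 1.414⁵ = 96.094pt
Difference: 96.094 − 33.990 = 62.104pt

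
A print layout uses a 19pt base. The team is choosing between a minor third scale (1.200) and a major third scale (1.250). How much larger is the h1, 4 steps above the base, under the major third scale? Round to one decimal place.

7.0pt

Minor third: 19.0 × 1.200⁴ = 39.398pt
Major third: 19.0 × 1.250⁴ = 46.387pt
Difference: 46.387 − 39.398 = 6.989pt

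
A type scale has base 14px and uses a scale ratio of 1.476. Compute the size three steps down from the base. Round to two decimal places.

4.35px

14.0 ÷ 1.476³ = 14.0 ÷ 3.21558 ≈ 4.35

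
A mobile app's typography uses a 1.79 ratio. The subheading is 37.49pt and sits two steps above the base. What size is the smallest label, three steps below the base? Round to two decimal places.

37.49 ÷ 1.79⁵ = 37.49 ÷ 18.37660 ≈ 2.040

2.04pt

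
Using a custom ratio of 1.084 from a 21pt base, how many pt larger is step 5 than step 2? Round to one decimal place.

Step 2: 21.0 × 1.084² = 24.676pt
Step 5: 21.0 × 1.084⁵ = 31.432pt
Difference: 31.432 − 24.676 = 6.756pt

6.8pt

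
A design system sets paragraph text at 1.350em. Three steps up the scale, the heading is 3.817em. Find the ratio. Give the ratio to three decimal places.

r³ = 3.817 / 1.350, so r = (3.817/1.350)^(1/3).
r = 2.8274^(1/3) ≈ 1.4140

1.414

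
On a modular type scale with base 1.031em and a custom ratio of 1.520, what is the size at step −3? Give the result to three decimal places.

0.294em

Every step multiplies by the scale ratio.
1.031 ÷ 1.520³ = 1.031 ÷ 3.51181 ≈ 0.294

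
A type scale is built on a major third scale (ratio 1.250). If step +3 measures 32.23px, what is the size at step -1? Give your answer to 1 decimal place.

32.23 ÷ 1.250⁴ = 32.23 ÷ 2.44141 ≈ 13.201

13.2px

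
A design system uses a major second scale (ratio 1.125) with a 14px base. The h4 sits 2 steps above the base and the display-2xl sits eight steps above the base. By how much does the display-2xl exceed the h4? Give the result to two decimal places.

18.20px

Step 2: 14.0 × 1.125² = 17.7188px
Step 8: 14.0 × 1.125⁸ = 35.9210px
Difference: 35.9210 − 17.7188 = 18.2022px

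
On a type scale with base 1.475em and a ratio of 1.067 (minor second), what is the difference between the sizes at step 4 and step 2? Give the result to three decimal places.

Step 2: 1.475 × 1.067² = 1.67927em
Step 4: 1.475 × 1.067⁴ = 1.91183em
Difference: 1.91183 − 1.67927 = 0.23256em

0.233em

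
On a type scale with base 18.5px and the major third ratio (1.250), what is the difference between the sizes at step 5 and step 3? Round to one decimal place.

20.3px

Step 3: 18.5 × 1.250³ = 36.133px
Step 5: 18.5 × 1.250⁵ = 56.458px
Difference: 56.458 − 36.133 = 20.325px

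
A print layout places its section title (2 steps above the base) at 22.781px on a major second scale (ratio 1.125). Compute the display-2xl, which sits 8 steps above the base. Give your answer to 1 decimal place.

46.2px

22.781 × 1.125⁶ = 22.781 × 2.02729 ≈ 46.184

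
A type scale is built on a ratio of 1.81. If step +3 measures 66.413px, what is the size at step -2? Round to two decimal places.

3.42px

66.413 ÷ 1.81⁵ = 66.413 ÷ 19.42642 ≈ 3.419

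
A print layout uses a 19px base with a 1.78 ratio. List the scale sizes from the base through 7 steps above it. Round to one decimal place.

Step 0: 19px
Step 1: 19.0 × 1.78 = 33.8
Step 2: 19.0 × 1.78² = 60.2
Step 3: 19.0 × 1.78³ = 107.2
Step 4: 19.0 × 1.78⁴ = 190.7
Step 5: 19.0 × 1.78⁵ = 339.5
Step 6: 19.0 × 1.78⁶ = 604.3
Step 7: 19.0 × 1.78⁷ = 1075.7

19.0px, 33.8px, 60.2px, 107.2px, 190.7px, 339.5px, 604.3px, 1075.7px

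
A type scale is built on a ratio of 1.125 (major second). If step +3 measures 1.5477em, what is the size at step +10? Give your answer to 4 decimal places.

Moving from step +3 to step +10 is 7 steps up, so multiply by r⁷.
1.5477 × 1.125⁷ = 1.5477 × 2.28070 ≈ 3.5298

3.5298em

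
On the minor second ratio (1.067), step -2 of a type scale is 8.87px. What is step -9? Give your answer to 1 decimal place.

Moving from step -2 to step -9 is 7 steps down, so divide by r⁷.
8.87 ÷ 1.067⁷ = 8.87 ÷ 1.57453 ≈ 5.633

5.6px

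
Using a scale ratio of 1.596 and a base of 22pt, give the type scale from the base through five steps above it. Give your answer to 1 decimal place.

Step 0: 22pt
Step 1: 22.0 × 1.596 = 35.1
Step 2: 22.0 × 1.596² = 56.0
Step 3: 22.0 × 1.596³ = 89.4
Step 4: 22.0 × 1.596⁴ = 142.7
Step 5: 22.0 × 1.596⁵ = 227.8

22.0pt, 35.1pt, 56.0pt, 89.4pt, 142.7pt, 227.8pt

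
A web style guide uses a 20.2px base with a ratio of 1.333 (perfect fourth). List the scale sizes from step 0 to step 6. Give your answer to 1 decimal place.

20.2px, 26.9px, 35.9px, 47.8px, 63.8px, 85.0px, 113.3px

Step 0: 20.2px
Step 1: 20.2 × 1.333 = 26.9
Step 2: 20.2 × 1.333² = 35.9
Step 3: 20.2 × 1.333³ = 47.8
Step 4: 20.2 × 1.333⁴ = 63.8
Step 5: 20.2 × 1.333⁵ = 85.0
Step 6: 20.2 × 1.333⁶ = 113.3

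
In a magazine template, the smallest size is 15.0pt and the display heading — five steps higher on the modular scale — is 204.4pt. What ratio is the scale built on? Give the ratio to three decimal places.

1.686

r⁵ = 204.4 / 15.0, so r = (204.4/15.0)^(1/5).
r = 13.6267^(1/5) ≈ 1.6861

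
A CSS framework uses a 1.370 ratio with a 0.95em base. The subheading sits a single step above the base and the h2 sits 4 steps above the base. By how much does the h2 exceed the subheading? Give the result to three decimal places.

Step 1: 0.95 × 1.370 = 1.30150em
Step 4: 0.95 × 1.370⁴ = 3.34662em
Difference: 3.34662 − 1.30150 = 2.04512em

2.045em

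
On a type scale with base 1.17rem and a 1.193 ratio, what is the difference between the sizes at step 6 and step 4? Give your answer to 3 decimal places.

1.003rem

Step 4: 1.17 × 1.193⁴ = 2.37000rem
Step 6: 1.17 × 1.193⁶ = 3.37309rem
Difference: 3.37309 − 2.37000 = 1.00309rem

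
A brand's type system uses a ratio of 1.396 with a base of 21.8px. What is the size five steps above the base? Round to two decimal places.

115.58px

21.8 × 1.396⁵ = 21.8 × 5.30185 ≈ 115.58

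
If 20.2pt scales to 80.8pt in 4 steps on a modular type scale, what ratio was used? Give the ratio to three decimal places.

1.414

r⁴ = 80.8 / 20.2, so r = (80.8/20.2)^(1/4).
r = 4.0000^(1/4) ≈ 1.4142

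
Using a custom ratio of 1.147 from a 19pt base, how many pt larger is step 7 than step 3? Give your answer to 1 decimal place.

21.0pt

Step 3: 19.0 × 1.147³ = 28.671pt
Step 7: 19.0 × 1.147⁷ = 49.625pt
Difference: 49.625 − 28.671 = 20.954pt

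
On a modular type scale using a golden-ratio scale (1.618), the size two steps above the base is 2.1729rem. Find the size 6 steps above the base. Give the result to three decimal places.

14.892rem

2.1729 × 1.618⁴ = 2.1729 × 6.85353 ≈ 14.892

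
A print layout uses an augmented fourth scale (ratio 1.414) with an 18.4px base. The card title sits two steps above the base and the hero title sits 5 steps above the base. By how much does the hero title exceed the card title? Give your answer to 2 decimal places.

67.22px

Step 2: 18.4 × 1.414² = 36.7889px
Step 5: 18.4 × 1.414⁵ = 104.0076px
Difference: 104.0076 − 36.7889 = 67.2187px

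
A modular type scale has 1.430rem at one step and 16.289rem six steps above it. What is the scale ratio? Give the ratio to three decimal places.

r⁶ = 16.289 / 1.430, so r = (16.289/1.430)^(1/6).
r = 11.3909^(1/6) ≈ 1.5000

1.500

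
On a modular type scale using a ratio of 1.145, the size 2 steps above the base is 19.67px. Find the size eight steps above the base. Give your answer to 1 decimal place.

44.3px

Moving from step +2 to step +8 is 6 steps up, so multiply by r⁶.
19.67 × 1.145⁶ = 19.67 × 2.25337 ≈ 44.324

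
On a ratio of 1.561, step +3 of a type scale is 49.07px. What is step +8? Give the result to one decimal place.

Moving from step +3 to step +8 is 5 steps up, so multiply by r⁵.
49.07 × 1.561⁵ = 49.07 × 9.26861 ≈ 454.811

454.8px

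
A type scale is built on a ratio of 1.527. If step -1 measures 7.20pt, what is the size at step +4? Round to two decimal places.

Moving from step -1 to step +4 is 5 steps up, so multiply by r⁵.
7.20 × 1.527⁵ = 7.20 × 8.30224 ≈ 59.776

59.78pt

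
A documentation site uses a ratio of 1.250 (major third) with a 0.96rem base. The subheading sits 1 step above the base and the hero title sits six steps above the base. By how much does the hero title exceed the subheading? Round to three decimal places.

Step 1: 0.96 × 1.250 = 1.20000rem
Step 6: 0.96 × 1.250⁶ = 3.66211rem
Difference: 3.66211 − 1.20000 = 2.46211rem

2.462rem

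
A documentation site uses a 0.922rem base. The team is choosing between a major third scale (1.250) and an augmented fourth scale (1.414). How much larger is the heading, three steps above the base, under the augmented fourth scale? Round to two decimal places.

0.81rem

Major third: 0.922 × 1.250³ = 1.8008rem
Augmented fourth: 0.922 × 1.414³ = 2.6066rem
Difference: 2.6066 − 1.8008 = 0.8058rem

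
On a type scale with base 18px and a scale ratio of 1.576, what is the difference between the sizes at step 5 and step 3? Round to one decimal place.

Step 3: 18.0 × 1.576³ = 70.460px
Step 5: 18.0 × 1.576⁵ = 175.006px
Difference: 175.006 − 70.460 = 104.546px

104.5px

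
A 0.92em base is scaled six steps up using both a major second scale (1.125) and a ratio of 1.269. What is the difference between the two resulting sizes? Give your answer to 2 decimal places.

1.98em

Major second: 0.92 × 1.125⁶ = 1.8651em
At 1.269: 0.92 × 1.269⁶ = 3.8420em
Difference: 3.8420 − 1.8651 = 1.9769em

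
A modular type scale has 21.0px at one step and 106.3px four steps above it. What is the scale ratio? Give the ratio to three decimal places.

The ratio satisfies 21.0 × r⁴ = 106.3, so r = (106.3 / 21.0)^(1/4).
r = 5.0619^(1/4) ≈ 1.5000

1.500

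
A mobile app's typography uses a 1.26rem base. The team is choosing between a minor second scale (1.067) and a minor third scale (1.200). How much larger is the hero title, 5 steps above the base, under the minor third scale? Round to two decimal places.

Minor second: 1.26 × 1.067⁵ = 1.7426rem
Minor third: 1.26 × 1.200⁵ = 3.1353rem
Difference: 3.1353 − 1.7426 = 1.3927rem

1.39rem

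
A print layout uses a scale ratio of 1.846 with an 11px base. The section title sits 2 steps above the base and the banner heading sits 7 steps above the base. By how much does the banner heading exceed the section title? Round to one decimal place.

Step 2: 11.0 × 1.846² = 37.485px
Step 7: 11.0 × 1.846⁷ = 803.553px
Difference: 803.553 − 37.485 = 766.068px

766.1px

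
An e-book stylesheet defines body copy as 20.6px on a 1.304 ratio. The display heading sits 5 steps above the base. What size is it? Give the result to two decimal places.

77.67px

20.6 × 1.304⁵ = 20.6 × 3.77040 ≈ 77.67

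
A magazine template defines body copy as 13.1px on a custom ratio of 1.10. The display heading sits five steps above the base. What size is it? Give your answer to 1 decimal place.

21.1px

A modular type scale is a geometric sequence: sizeₙ = base × rⁿ.
13.1 × 1.10⁵ = 13.1 × 1.61051 ≈ 21.10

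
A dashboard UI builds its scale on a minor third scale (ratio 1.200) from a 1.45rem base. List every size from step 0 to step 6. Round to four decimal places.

Step 0: 1.45rem
Step 1: 1.45 × 1.200 = 1.7400
Step 2: 1.45 × 1.200² = 2.0880
Step 3: 1.45 × 1.200³ = 2.5056
Step 4: 1.45 × 1.200⁴ = 3.0067
Step 5: 1.45 × 1.200⁵ = 3.6081
Step 6: 1.45 × 1.200⁶ = 4.3297

1.4500rem, 1.7400rem, 2.0880rem, 2.5056rem, 3.0067rem, 3.6081rem, 4.3297rem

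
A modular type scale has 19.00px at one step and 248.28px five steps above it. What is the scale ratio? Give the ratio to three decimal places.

1.672

The ratio satisfies 19.00 × r⁵ = 248.28, so r = (248.28 / 19.00)^(1/5).
r = 13.0674^(1/5) ≈ 1.6720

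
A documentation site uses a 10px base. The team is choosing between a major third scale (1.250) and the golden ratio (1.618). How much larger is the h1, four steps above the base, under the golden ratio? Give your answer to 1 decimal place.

44.1px

Major third: 10.0 × 1.250⁴ = 24.414px
Golden ratio: 10.0 × 1.618⁴ = 68.535px
Difference: 68.535 − 24.414 = 44.121px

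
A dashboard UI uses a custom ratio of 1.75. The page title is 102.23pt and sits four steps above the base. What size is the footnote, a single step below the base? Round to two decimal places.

6.23pt

Moving from step +4 to step -1 is 5 steps down, so divide by r⁵.
102.23 ÷ 1.75⁵ = 102.23 ÷ 16.41309 ≈ 6.229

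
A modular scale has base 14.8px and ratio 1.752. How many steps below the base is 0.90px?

5

1.752ⁿ = 14.8 / 0.90 = 16.4444
n = ln(16.4444) / ln(1.752) = 2.8000 / 0.5608 ≈ 4.99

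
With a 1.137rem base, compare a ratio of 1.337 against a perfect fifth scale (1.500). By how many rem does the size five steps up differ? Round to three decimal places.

At 1.337: 1.137 × 1.337⁵ = 4.85755rem
Perfect fifth: 1.137 × 1.500⁵ = 8.63409rem
Difference: 8.63409 − 4.85755 = 3.77654rem

3.777rem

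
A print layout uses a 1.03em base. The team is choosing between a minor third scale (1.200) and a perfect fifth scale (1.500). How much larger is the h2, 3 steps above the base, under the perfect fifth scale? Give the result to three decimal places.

1.696em

Minor third: 1.03 × 1.200³ = 1.77984em
Perfect fifth: 1.03 × 1.500³ = 3.47625em
Difference: 3.47625 − 1.77984 = 1.69641em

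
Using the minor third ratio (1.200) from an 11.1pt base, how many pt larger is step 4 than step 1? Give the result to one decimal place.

9.7pt

Step 1: 11.1 × 1.200 = 13.320pt
Step 4: 11.1 × 1.200⁴ = 23.017pt
Difference: 23.017 − 13.320 = 9.697pt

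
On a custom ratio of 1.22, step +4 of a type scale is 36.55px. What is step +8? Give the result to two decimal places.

Moving from step +4 to step +8 is 4 steps up, so multiply by r⁴.
36.55 × 1.22⁴ = 36.55 × 2.21533 ≈ 80.970

80.97px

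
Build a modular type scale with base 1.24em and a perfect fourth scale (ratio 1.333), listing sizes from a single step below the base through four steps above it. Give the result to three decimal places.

Step -1: 1.24 ÷ 1.333 = 0.930
Step 0: 1.24em
Step 1: 1.24 × 1.333 = 1.653
Step 2: 1.24 × 1.333² = 2.203
Step 3: 1.24 × 1.333³ = 2.937
Step 4: 1.24 × 1.333⁴ = 3.915

0.930em, 1.240em, 1.653em, 2.203em, 2.937em, 3.915em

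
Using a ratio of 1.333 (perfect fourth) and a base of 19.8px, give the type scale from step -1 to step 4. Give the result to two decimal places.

14.85px, 19.80px, 26.39px, 35.18px, 46.90px, 62.52px

Step -1: 19.8 ÷ 1.333 = 14.85
Step 0: 19.8px
Step 1: 19.8 × 1.333 = 26.39
Step 2: 19.8 × 1.333² = 35.18
Step 3: 19.8 × 1.333³ = 46.90
Step 4: 19.8 × 1.333⁴ = 62.52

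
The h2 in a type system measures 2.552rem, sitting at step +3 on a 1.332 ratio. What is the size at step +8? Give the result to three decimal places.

10.700rem

Moving from step +3 to step +8 is 5 steps up, so multiply by r⁵.
2.552 × 1.332⁵ = 2.552 × 4.19296 ≈ 10.700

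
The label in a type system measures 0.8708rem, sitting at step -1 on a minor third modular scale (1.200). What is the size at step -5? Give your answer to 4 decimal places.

0.4199rem

Moving from step -1 to step -5 is 4 steps down, so divide by r⁴.
0.8708 ÷ 1.200⁴ = 0.8708 ÷ 2.07360 ≈ 0.4199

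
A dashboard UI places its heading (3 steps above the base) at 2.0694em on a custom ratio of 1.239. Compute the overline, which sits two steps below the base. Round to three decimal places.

Moving from step +3 to step -2 is 5 steps down, so divide by r⁵.
2.0694 ÷ 1.239⁵ = 2.0694 ÷ 2.91982 ≈ 0.709

0.709em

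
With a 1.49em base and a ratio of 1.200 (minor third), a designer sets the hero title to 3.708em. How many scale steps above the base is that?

1.200ⁿ = 3.708 / 1.49 = 2.4886
n = ln(2.4886) / ln(1.200) = 0.9117 / 0.1823 ≈ 5.00

5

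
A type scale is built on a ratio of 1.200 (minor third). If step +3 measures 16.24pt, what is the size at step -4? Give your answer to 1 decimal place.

4.5pt

The gap is -4 − (3) = -7 steps, so the factor is 1.200^-7.
16.24 ÷ 1.200⁷ = 16.24 ÷ 3.58318 ≈ 4.532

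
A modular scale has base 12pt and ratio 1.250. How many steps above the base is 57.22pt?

7

1.250ⁿ = 57.22 / 12 = 4.7683
n = ln(4.7683) / ln(1.250) = 1.5620 / 0.2231 ≈ 7.00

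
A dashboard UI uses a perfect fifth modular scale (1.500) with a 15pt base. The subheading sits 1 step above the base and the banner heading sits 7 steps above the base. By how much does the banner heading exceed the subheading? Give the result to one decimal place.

Step 1: 15.0 × 1.500 = 22.500pt
Step 7: 15.0 × 1.500⁷ = 256.289pt
Difference: 256.289 − 22.500 = 233.789pt

233.8pt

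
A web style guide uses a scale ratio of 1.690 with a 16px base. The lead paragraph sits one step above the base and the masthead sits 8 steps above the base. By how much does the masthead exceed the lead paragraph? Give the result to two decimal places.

Step 1: 16.0 × 1.690 = 27.0400px
Step 8: 16.0 × 1.690⁸ = 1064.6666px
Difference: 1064.6666 − 27.0400 = 1037.6266px

1037.63px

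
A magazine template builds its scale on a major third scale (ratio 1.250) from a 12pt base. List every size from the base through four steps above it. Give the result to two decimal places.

Step 0: 12pt
Step 1: 12.0 × 1.250 = 15.00
Step 2: 12.0 × 1.250² = 18.75
Step 3: 12.0 × 1.250³ = 23.44
Step 4: 12.0 × 1.250⁴ = 29.30

12.00pt, 15.00pt, 18.75pt, 23.44pt, 29.30pt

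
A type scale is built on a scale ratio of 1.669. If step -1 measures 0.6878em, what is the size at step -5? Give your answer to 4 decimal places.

0.0886em

0.6878 ÷ 1.669⁴ = 0.6878 ÷ 7.75935 ≈ 0.0886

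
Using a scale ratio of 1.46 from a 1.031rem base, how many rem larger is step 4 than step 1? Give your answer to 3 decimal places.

Step 1: 1.031 × 1.46 = 1.50526rem
Step 4: 1.031 × 1.46⁴ = 4.68457rem
Difference: 4.68457 − 1.50526 = 3.17931rem

3.179rem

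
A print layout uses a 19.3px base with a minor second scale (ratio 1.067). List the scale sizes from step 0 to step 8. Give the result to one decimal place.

19.3px, 20.6px, 22.0px, 23.4px, 25.0px, 26.7px, 28.5px, 30.4px, 32.4px

Step 0: 19.3px
Step 1: 19.3 × 1.067 = 20.6
Step 2: 19.3 × 1.067² = 22.0
Step 3: 19.3 × 1.067³ = 23.4
Step 4: 19.3 × 1.067⁴ = 25.0
Step 5: 19.3 × 1.067⁵ = 26.7
Step 6: 19.3 × 1.067⁶ = 28.5
Step 7: 19.3 × 1.067⁷ = 30.4
Step 8: 19.3 × 1.067⁸ = 32.4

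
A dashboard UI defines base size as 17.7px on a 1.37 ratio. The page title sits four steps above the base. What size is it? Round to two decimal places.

17.7 × 1.37⁴ = 17.7 × 3.52275 ≈ 62.35

62.35px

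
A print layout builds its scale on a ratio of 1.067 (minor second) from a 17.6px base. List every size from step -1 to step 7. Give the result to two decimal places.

16.49px, 17.60px, 18.78px, 20.04px, 21.38px, 22.81px, 24.34px, 25.97px, 27.71px

Step -1: 17.6 ÷ 1.067 = 16.49
Step 0: 17.6px
Step 1: 17.6 × 1.067 = 18.78
Step 2: 17.6 × 1.067² = 20.04
Step 3: 17.6 × 1.067³ = 21.38
Step 4: 17.6 × 1.067⁴ = 22.81
Step 5: 17.6 × 1.067⁵ = 24.34
Step 6: 17.6 × 1.067⁶ = 25.97
Step 7: 17.6 × 1.067⁷ = 27.71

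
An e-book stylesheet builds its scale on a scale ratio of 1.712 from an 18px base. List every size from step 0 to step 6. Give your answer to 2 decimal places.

18.00px, 30.82px, 52.76px, 90.32px, 154.63px, 264.72px, 453.21px

Step 0: 18px
Step 1: 18.0 × 1.712 = 30.82
Step 2: 18.0 × 1.712² = 52.76
Step 3: 18.0 × 1.712³ = 90.32
Step 4: 18.0 × 1.712⁴ = 154.63
Step 5: 18.0 × 1.712⁵ = 264.72
Step 6: 18.0 × 1.712⁶ = 453.21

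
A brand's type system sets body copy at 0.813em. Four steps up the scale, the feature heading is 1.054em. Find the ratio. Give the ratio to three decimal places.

1.067

r⁴ = 1.054 / 0.813, so r = (1.054/0.813)^(1/4).
r = 1.2964^(1/4) ≈ 1.0671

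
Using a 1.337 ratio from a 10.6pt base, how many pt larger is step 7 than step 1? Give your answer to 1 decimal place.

66.8pt

Step 1: 10.6 × 1.337 = 14.172pt
Step 7: 10.6 × 1.337⁷ = 80.952pt
Difference: 80.952 − 14.172 = 66.780pt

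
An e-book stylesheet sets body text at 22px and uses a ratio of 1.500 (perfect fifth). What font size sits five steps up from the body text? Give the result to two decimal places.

22.0 × 1.500⁵ = 22.0 × 7.59375 ≈ 167.06

167.06px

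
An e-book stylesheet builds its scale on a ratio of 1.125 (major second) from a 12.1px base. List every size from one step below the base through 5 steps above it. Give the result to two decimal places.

10.76px, 12.10px, 13.61px, 15.31px, 17.23px, 19.38px, 21.80px

Step -1: 12.1 ÷ 1.125 = 10.76
Step 0: 12.1px
Step 1: 12.1 × 1.125 = 13.61
Step 2: 12.1 × 1.125² = 15.31
Step 3: 12.1 × 1.125³ = 17.23
Step 4: 12.1 × 1.125⁴ = 19.38
Step 5: 12.1 × 1.125⁵ = 21.80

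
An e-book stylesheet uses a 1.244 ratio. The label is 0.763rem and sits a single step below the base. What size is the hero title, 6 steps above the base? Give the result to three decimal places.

Moving from step -1 to step +6 is 7 steps up, so multiply by r⁷.
0.763 × 1.244⁷ = 0.763 × 4.61044 ≈ 3.518

3.518rem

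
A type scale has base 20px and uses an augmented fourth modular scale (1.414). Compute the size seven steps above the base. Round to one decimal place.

226.0px

20.0 × 1.414⁷ = 20.0 × 11.30175 ≈ 226.04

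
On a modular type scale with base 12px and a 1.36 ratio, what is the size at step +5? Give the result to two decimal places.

A modular type scale is a geometric sequence: sizeₙ = base × rⁿ.
12.0 × 1.36⁵ = 12.0 × 4.65259 ≈ 55.83

55.83px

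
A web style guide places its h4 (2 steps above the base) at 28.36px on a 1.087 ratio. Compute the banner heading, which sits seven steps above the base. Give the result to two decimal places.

The gap is 7 − (2) = 5 steps, so the factor is 1.087^5.
28.36 × 1.087⁵ = 28.36 × 1.51757 ≈ 43.038

43.04px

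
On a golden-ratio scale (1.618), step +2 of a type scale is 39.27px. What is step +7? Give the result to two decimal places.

435.47px

The gap is 7 − (2) = 5 steps, so the factor is 1.618^5.
39.27 × 1.618⁵ = 39.27 × 11.08901 ≈ 435.465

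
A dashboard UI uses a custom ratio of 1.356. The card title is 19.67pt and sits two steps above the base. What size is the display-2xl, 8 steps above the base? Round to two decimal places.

The gap is 8 − (2) = 6 steps, so the factor is 1.356^6.
19.67 × 1.356⁶ = 19.67 × 6.21667 ≈ 122.282

122.28pt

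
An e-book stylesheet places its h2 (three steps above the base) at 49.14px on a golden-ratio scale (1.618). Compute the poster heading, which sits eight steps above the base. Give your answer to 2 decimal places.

49.14 × 1.618⁵ = 49.14 × 11.08901 ≈ 544.914

544.91px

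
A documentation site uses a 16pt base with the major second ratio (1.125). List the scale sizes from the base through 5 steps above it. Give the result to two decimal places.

Step 0: 16pt
Step 1: 16.0 × 1.125 = 18.00
Step 2: 16.0 × 1.125² = 20.25
Step 3: 16.0 × 1.125³ = 22.78
Step 4: 16.0 × 1.125⁴ = 25.63
Step 5: 16.0 × 1.125⁵ = 28.83

16.00pt, 18.00pt, 20.25pt, 22.78pt, 25.63pt, 28.83pt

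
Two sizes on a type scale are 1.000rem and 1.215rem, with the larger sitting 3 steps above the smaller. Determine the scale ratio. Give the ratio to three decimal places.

1.067

The ratio satisfies 1.000 × r³ = 1.215, so r = (1.215 / 1.000)^(1/3).
r = 1.2150^(1/3) ≈ 1.0671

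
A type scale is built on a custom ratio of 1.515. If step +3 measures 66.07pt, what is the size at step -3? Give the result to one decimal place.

The gap is -3 − (3) = -6 steps, so the factor is 1.515^-6.
66.07 ÷ 1.515⁶ = 66.07 ÷ 12.09138 ≈ 5.464

5.5pt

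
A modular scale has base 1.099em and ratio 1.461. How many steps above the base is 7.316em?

5

1.461ⁿ = 7.316 / 1.099 = 6.6570
n = ln(6.6570) / ln(1.461) = 1.8957 / 0.3791 ≈ 5.00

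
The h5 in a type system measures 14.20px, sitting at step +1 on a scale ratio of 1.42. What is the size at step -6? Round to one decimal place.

Moving from step +1 to step -6 is 7 steps down, so divide by r⁷.
14.20 ÷ 1.42⁷ = 14.20 ÷ 11.64175 ≈ 1.220

1.2px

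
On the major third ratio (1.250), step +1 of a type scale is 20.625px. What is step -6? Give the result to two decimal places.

20.625 ÷ 1.250⁷ = 20.625 ÷ 4.76837 ≈ 4.325

4.33px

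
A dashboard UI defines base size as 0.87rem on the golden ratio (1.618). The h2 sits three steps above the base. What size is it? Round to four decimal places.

3.6851rem

0.87 × 1.618³ = 0.87 × 4.23580 ≈ 3.6851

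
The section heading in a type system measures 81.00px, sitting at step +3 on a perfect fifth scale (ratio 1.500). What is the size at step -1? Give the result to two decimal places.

81.00 ÷ 1.500⁴ = 81.00 ÷ 5.06250 ≈ 16.000

16.00px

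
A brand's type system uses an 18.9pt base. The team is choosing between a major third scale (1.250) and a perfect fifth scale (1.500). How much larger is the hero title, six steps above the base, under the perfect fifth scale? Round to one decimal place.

Major third: 18.9 × 1.250⁶ = 72.098pt
Perfect fifth: 18.9 × 1.500⁶ = 215.283pt
Difference: 215.283 − 72.098 = 143.185pt

143.2pt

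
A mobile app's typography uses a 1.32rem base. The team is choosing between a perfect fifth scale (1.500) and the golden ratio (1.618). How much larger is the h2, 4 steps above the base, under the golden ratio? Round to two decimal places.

Perfect fifth: 1.32 × 1.500⁴ = 6.6825rem
Golden ratio: 1.32 × 1.618⁴ = 9.0467rem
Difference: 9.0467 − 6.6825 = 2.3642rem

2.36rem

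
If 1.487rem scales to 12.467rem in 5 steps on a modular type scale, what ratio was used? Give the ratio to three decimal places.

The ratio satisfies 1.487 × r⁵ = 12.467, so r = (12.467 / 1.487)^(1/5).
r = 8.3840^(1/5) ≈ 1.5300

1.530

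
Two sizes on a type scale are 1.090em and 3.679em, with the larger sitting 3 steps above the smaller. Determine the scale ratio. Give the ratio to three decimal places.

The ratio satisfies 1.090 × r³ = 3.679, so r = (3.679 / 1.090)^(1/3).
r = 3.3752^(1/3) ≈ 1.5000

1.500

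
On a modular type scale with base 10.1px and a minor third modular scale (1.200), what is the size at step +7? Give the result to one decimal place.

36.2px

10.1 × 1.200⁷ = 10.1 × 3.58318 ≈ 36.19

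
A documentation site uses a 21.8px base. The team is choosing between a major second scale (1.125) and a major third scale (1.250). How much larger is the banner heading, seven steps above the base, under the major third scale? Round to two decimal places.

Major second: 21.8 × 1.125⁷ = 49.7192px
Major third: 21.8 × 1.250⁷ = 103.9505px
Difference: 103.9505 − 49.7192 = 54.2313px

54.23px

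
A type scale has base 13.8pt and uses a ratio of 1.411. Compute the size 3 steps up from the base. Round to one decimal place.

A modular type scale is a geometric sequence: sizeₙ = base × rⁿ.
13.8 × 1.411³ = 13.8 × 2.80919 ≈ 38.77

38.8pt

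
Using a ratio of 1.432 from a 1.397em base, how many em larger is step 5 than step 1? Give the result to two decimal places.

6.41em

Step 1: 1.397 × 1.432 = 2.0005em
Step 5: 1.397 × 1.432⁵ = 8.4122em
Difference: 8.4122 − 2.0005 = 6.4117em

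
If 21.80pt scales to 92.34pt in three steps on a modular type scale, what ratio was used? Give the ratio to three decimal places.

r³ = 92.34 / 21.80, so r = (92.34/21.80)^(1/3).
r = 4.2358^(1/3) ≈ 1.6180

1.618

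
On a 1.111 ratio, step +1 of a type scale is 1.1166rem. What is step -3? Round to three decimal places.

The gap is -3 − (1) = -4 steps, so the factor is 1.111^-4.
1.1166 ÷ 1.111⁴ = 1.1166 ÷ 1.52355 ≈ 0.733

0.733rem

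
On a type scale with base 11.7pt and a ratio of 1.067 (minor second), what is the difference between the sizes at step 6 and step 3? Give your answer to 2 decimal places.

3.05pt

Step 3: 11.7 × 1.067³ = 14.2128pt
Step 6: 11.7 × 1.067⁶ = 17.2652pt
Difference: 17.2652 − 14.2128 = 3.0524pt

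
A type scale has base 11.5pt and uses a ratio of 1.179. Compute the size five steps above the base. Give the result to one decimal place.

Each step on a modular scale multiplies by the ratio, so the size n steps from the base is base × ratioⁿ.
11.5 × 1.179⁵ = 11.5 × 2.27808 ≈ 26.20

26.2pt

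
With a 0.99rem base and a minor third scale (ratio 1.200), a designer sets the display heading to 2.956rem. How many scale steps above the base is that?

1.200ⁿ = 2.956 / 0.99 = 2.9859
n = ln(2.9859) / ln(1.200) = 1.0939 / 0.1823 ≈ 6.00

6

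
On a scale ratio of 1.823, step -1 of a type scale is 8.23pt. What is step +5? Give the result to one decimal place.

8.23 × 1.823⁶ = 8.23 × 36.70456 ≈ 302.079

302.1pt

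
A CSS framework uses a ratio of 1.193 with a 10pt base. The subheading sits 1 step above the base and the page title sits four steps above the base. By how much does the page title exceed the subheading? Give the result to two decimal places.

8.33pt

Step 1: 10.0 × 1.193 = 11.9300pt
Step 4: 10.0 × 1.193⁴ = 20.2564pt
Difference: 20.2564 − 11.9300 = 8.3264pt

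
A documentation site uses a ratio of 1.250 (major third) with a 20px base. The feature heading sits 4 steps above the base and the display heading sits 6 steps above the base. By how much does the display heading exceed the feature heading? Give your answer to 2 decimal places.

27.47px

Step 4: 20.0 × 1.250⁴ = 48.8281px
Step 6: 20.0 × 1.250⁶ = 76.2939px
Difference: 76.2939 − 48.8281 = 27.4658px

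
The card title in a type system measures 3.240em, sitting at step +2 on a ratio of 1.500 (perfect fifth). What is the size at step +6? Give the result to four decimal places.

The gap is 6 − (2) = 4 steps, so the factor is 1.500^4.
3.240 × 1.500⁴ = 3.240 × 5.06250 ≈ 16.4025

16.4025em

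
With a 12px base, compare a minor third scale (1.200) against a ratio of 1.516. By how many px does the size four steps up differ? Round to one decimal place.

Minor third: 12.0 × 1.200⁴ = 24.883px
At 1.516: 12.0 × 1.516⁴ = 63.384px
Difference: 63.384 − 24.883 = 38.501px

38.5px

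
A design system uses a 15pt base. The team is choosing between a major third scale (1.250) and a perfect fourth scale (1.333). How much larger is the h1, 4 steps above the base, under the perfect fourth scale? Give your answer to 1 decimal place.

10.7pt

Major third: 15.0 × 1.250⁴ = 36.621pt
Perfect fourth: 15.0 × 1.333⁴ = 47.360pt
Difference: 47.360 − 36.621 = 10.739pt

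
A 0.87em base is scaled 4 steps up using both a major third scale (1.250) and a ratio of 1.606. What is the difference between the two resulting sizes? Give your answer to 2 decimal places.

3.66em

Major third: 0.87 × 1.250⁴ = 2.1240em
At 1.606: 0.87 × 1.606⁴ = 5.7876em
Difference: 5.7876 − 2.1240 = 3.6636em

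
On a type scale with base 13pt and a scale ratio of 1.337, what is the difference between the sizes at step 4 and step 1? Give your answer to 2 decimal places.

Step 1: 13.0 × 1.337 = 17.3810pt
Step 4: 13.0 × 1.337⁴ = 41.5402pt
Difference: 41.5402 − 17.3810 = 24.1592pt

24.16pt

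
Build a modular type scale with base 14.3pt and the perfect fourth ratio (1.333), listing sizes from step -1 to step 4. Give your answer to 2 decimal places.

Step -1: 14.3 ÷ 1.333 = 10.73
Step 0: 14.3pt
Step 1: 14.3 × 1.333 = 19.06
Step 2: 14.3 × 1.333² = 25.41
Step 3: 14.3 × 1.333³ = 33.87
Step 4: 14.3 × 1.333⁴ = 45.15

10.73pt, 14.30pt, 19.06pt, 25.41pt, 33.87pt, 45.15pt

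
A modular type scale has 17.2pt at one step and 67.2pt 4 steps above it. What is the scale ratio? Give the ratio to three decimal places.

The ratio satisfies 17.2 × r⁴ = 67.2, so r = (67.2 / 17.2)^(1/4).
r = 3.9070^(1/4) ≈ 1.4059

1.406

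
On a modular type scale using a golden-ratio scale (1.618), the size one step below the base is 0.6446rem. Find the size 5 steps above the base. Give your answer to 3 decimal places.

The gap is 5 − (-1) = 6 steps, so the factor is 1.618^6.
0.6446 × 1.618⁶ = 0.6446 × 17.94201 ≈ 11.565

11.565rem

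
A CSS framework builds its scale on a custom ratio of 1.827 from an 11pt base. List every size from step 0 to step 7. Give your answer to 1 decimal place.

11.0pt, 20.1pt, 36.7pt, 67.1pt, 122.6pt, 223.9pt, 409.1pt, 747.4pt

Step 0: 11pt
Step 1: 11.0 × 1.827 = 20.1
Step 2: 11.0 × 1.827² = 36.7
Step 3: 11.0 × 1.827³ = 67.1
Step 4: 11.0 × 1.827⁴ = 122.6
Step 5: 11.0 × 1.827⁵ = 223.9
Step 6: 11.0 × 1.827⁶ = 409.1
Step 7: 11.0 × 1.827⁷ = 747.4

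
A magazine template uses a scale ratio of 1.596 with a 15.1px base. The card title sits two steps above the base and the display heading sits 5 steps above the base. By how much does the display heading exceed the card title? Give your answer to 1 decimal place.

117.9px

Step 2: 15.1 × 1.596² = 38.463px
Step 5: 15.1 × 1.596⁵ = 156.366px
Difference: 156.366 − 38.463 = 117.903px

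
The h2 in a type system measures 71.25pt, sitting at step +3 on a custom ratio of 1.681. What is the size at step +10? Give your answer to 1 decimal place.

Moving from step +3 to step +10 is 7 steps up, so multiply by r⁷.
71.25 × 1.681⁷ = 71.25 × 37.92923 ≈ 2702.457

2702.5pt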